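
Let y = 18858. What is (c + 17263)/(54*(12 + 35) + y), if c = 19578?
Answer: 36841/21396 ≈ 1.7219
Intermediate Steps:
(c + 17263)/(54*(12 + 35) + y) = (19578 + 17263)/(54*(12 + 35) + 18858) = 36841/(54*47 + 18858) = 36841/(2538 + 18858) = 36841/21396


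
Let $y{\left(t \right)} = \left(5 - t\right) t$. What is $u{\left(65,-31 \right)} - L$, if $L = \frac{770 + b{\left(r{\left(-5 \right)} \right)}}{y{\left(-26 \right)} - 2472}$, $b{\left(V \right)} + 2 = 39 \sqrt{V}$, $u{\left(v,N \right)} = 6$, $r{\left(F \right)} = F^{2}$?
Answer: $\frac{20631}{3278} \approx 6.2938$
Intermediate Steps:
$b{\left(V \right)} = -2 + 39 \sqrt{V}$
$y{\left(t \right)} = t \left(5 - t\right)$
$L = - \frac{963}{3278}$ ($L = \frac{770 - \left(2 - 39 \sqrt{\left(-5\right)^{2}}\right)}{- 26 \left(5 - -26\right) - 2472} = \frac{770 - \left(2 - 39 \sqrt{25}\right)}{- 26 \left(5 + 26\right) - 2472} = \frac{770 + \left(-2 + 39 \cdot 5\right)}{\left(-26\right) 31 - 2472} = \frac{770 + \left(-2 + 195\right)}{-806 - 2472} = \frac{770 + 193}{-3278} = 963 \left(- \frac{1}{3278}\right) = - \frac{963}{3278} \approx -0.29378$)
$u{\left(65,-31 \right)} - L = 6 - - \frac{963}{3278} = 6 + \frac{963}{3278} = \frac{20631}{3278}$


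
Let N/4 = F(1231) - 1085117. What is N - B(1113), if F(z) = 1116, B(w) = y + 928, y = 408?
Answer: -4337340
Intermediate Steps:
B(w) = 1336 (B(w) = 408 + 928 = 1336)
N = -4336004 (N = 4*(1116 - 1085117) = 4*(-1084001) = -4336004)
N - B(1113) = -4336004 - 1*1336 = -4336004 - 1336 = -4337340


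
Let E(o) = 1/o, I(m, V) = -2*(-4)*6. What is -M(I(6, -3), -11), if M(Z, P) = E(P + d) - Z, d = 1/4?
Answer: 2068/43 ≈ 48.093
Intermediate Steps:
d = 1/4 ≈ 0.25000
I(m, V) = 48 (I(m, V) = 8*6 = 48)
M(Z, P) = 1/(1/4 + P) - Z (M(Z, P) = 1/(P + 1/4) - Z = 1/(1/4 + P) - Z)
-M(I(6, -3), -11) = -(1/(1/4 - 11) - 1*48) = -(1/(-43/4) - 48) = -(-4/43 - 48) = -1*(-2068/43) = 2068/43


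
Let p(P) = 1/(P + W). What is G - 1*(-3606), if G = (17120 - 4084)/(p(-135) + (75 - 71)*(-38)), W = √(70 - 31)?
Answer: 1479241838658/420210385 + 13036*√39/420210385 ≈ 3520.2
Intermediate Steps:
W = √39 ≈ 6.2450
p(P) = 1/(P + √39)
G = 13036/(-152 + 1/(-135 + √39)) (G = (17120 - 4084)/(1/(-135 + √39) + (75 - 71)*(-38)) = 13036/(1/(-135 + √39) + 4*(-38)) = 13036/(1/(-135 + √39) - 152) = 13036/(-152 + 1/(-135 + √39)) ≈ -85.759)
G - 1*(-3606) = (-36036809652/420210385 + 13036*√39/420210385) - 1*(-3606) = (-36036809652/420210385 + 13036*√39/420210385) + 3606 = 1479241838658/420210385 + 13036*√39/420210385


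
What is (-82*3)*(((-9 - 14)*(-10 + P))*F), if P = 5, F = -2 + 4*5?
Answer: -509220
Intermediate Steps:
F = 18 (F = -2 + 20 = 18)
(-82*3)*(((-9 - 14)*(-10 + P))*F) = (-82*3)*(((-9 - 14)*(-10 + 5))*18) = -246*(-23*(-5))*18 = -28290*18 = -246*2070 = -509220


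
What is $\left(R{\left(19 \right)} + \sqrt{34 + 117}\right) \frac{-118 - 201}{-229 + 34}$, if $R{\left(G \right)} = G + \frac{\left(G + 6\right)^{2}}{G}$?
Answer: $\frac{314534}{3705} + \frac{319 \sqrt{151}}{195} \approx 105.0$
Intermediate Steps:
$R{\left(G \right)} = G + \frac{\left(6 + G\right)^{2}}{G}$
$\left(R{\left(19 \right)} + \sqrt{34 + 117}\right) \frac{-118 - 201}{-229 + 34} = \left(\left(19 + \frac{\left(6 + 19\right)^{2}}{19}\right) + \sqrt{34 + 117}\right) \frac{-118 - 201}{-229 + 34} = \left(\left(19 + \frac{25^{2}}{19}\right) + \sqrt{151}\right) \left(- \frac{319}{-195}\right) = \left(\left(19 + \frac{1}{19} \cdot 625\right) + \sqrt{151}\right) \left(\left(-319\right) \left(- \frac{1}{195}\right)\right) = \left(\left(19 + \frac{625}{19}\right) + \sqrt{151}\right) \frac{319}{195} = \left(\frac{986}{19} + \sqrt{151}\right) \frac{319}{195} = \frac{314534}{3705} + \frac{319 \sqrt{151}}{195}$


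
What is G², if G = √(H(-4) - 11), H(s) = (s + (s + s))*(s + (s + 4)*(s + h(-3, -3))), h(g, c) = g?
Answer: 37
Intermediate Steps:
H(s) = 3*s*(s + (-3 + s)*(4 + s)) (H(s) = (s + (s + s))*(s + (s + 4)*(s - 3)) = (s + 2*s)*(s + (4 + s)*(-3 + s)) = (3*s)*(s + (-3 + s)*(4 + s)) = 3*s*(s + (-3 + s)*(4 + s)))
G = √37 (G = √(3*(-4)*(-12 + (-4)² + 2*(-4)) - 11) = √(3*(-4)*(-12 + 16 - 8) - 11) = √(3*(-4)*(-4) - 11) = √(48 - 11) = √37 ≈ 6.0828)
G² = (√37)² = 37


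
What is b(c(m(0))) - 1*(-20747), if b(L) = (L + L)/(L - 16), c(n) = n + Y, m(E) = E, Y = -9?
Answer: 518693/25 ≈ 20748.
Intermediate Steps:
c(n) = -9 + n (c(n) = n - 9 = -9 + n)
b(L) = 2*L/(-16 + L) (b(L) = (2*L)/(-16 + L) = 2*L/(-16 + L))
b(c(m(0))) - 1*(-20747) = 2*(-9 + 0)/(-16 + (-9 + 0)) - 1*(-20747) = 2*(-9)/(-16 - 9) + 20747 = 2*(-9)/(-25) + 20747 = 2*(-9)*(-1/25) + 20747 = 18/25 + 20747 = 518693/25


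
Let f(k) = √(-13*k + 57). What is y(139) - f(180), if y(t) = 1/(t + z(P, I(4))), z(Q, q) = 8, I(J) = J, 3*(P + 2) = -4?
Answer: 1/147 - I*√2283 ≈ 0.0068027 - 47.781*I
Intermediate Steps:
P = -10/3 (P = -2 + (⅓)*(-4) = -2 - 4/3 = -10/3 ≈ -3.3333)
y(t) = 1/(8 + t) (y(t) = 1/(t + 8) = 1/(8 + t))
f(k) = √(57 - 13*k)
y(139) - f(180) = 1/(8 + 139) - √(57 - 13*180) = 1/147 - √(57 - 2340) = 1/147 - √(-2283) = 1/147 - I*√2283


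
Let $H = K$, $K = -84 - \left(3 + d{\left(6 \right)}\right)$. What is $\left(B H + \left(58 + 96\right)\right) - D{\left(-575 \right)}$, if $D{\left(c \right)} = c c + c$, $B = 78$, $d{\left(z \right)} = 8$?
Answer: $-337306$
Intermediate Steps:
$D{\left(c \right)} = c + c^{2}$ ($D{\left(c \right)} = c^{2} + c = c + c^{2}$)
$K = -95$ ($K = -84 - 11 = -95$)
$H = -95$
$\left(B H + \left(58 + 96\right)\right) - D{\left(-575 \right)} = \left(78 \left(-95\right) + \left(58 + 96\right)\right) - - 575 \left(1 - 575\right) = \left(-7410 + 154\right) - \left(-575\right) \left(-574\right) = -7256 - 330050 = -337306$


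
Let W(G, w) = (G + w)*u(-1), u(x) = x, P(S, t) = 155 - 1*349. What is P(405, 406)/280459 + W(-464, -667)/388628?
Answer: 241805297/108994220252 ≈ 0.0022185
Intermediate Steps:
P(S, t) = -194 (P(S, t) = 155 - 349 = -194)
W(G, w) = -G - w (W(G, w) = (G + w)*(-1) = -G - w)
P(405, 406)/280459 + W(-464, -667)/388628 = -194/280459 + (-1*(-464) - 1*(-667))/388628 = -194*1/280459 + (464 + 667)*(1/388628) = -194/280459 + 1131*(1/388628) = -194/280459 + 1131/388628 = 241805297/108994220252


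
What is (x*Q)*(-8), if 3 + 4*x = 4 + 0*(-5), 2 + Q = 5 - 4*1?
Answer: 2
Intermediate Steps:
Q = -1 (Q = -2 + (5 - 4*1) = -2 + (5 - 4) = -2 + 1 = -1)
x = ¼ (x = -¾ + (4 + 0*(-5))/4 = -¾ + (4 + 0)/4 = -¾ + (¼)*4 = -¾ + 1 = ¼ ≈ 0.25000)
(x*Q)*(-8) = ((¼)*(-1))*(-8) = -¼*(-8) = 2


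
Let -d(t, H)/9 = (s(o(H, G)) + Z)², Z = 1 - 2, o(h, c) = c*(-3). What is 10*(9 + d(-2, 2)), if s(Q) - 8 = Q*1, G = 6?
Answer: -10800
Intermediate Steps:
o(h, c) = -3*c
s(Q) = 8 + Q (s(Q) = 8 + Q*1 = 8 + Q)
Z = -1
d(t, H) = -1089 (d(t, H) = -9*((8 - 3*6) - 1)² = -9*((8 - 18) - 1)² = -9*(-10 - 1)² = -9*(-11)² = -9*121 = -1089)
10*(9 + d(-2, 2)) = 10*(9 - 1089) = 10*(-1080) = -10800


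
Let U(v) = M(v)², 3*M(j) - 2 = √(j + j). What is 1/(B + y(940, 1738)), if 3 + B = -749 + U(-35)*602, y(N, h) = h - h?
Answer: -9*I/(2408*√70 + 46500*I) ≈ -0.00016296 - 7.0604e-5*I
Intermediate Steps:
M(j) = ⅔ + √2*√j/3 (M(j) = ⅔ + √(j + j)/3 = ⅔ + √(2*j)/3 = ⅔ + (√2*√j)/3 = ⅔ + √2*√j/3)
U(v) = (⅔ + √2*√v/3)²
y(N, h) = 0
B = -752 + 602*(2 + I*√70)²/9 (B = -3 + (-749 + ((2 + √2*√(-35))²/9)*602) = -3 + (-749 + ((2 + √2*(I*√35))²/9)*602) = -3 + (-749 + ((2 + I*√70)²/9)*602) = -3 + (-749 + 602*(2 + I*√70)²/9) = -752 + 602*(2 + I*√70)²/9 ≈ -5166.7 + 2238.5*I)
1/(B + y(940, 1738)) = 1/((-15500/3 + 2408*I*√70/9) + 0) = 1/(-15500/3 + 2408*I*√70/9)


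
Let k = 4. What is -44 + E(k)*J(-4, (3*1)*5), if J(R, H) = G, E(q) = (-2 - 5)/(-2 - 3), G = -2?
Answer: -234/5 ≈ -46.800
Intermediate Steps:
E(q) = 7/5 (E(q) = -7/(-5) = -7*(-⅕) = 7/5)
J(R, H) = -2
-44 + E(k)*J(-4, (3*1)*5) = -44 + (7/5)*(-2) = -44 - 14/5 = -234/5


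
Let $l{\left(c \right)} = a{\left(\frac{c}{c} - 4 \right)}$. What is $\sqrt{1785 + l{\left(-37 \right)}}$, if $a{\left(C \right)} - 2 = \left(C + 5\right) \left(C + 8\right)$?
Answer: $\sqrt{1797} \approx 42.391$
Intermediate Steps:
$a{\left(C \right)} = 2 + \left(5 + C\right) \left(8 + C\right)$ ($a{\left(C \right)} = 2 + \left(C + 5\right) \left(C + 8\right) = 2 + \left(5 + C\right) \left(8 + C\right)$)
$l{\left(c \right)} = 12$ ($l{\left(c \right)} = 42 + \left(\frac{c}{c} - 4\right)^{2} + 13 \left(\frac{c}{c} - 4\right) = 42 + \left(1 - 4\right)^{2} + 13 \left(1 - 4\right) = 42 + \left(-3\right)^{2} + 13 \left(-3\right) = 42 + 9 - 39 = 12$)
$\sqrt{1785 + l{\left(-37 \right)}} = \sqrt{1785 + 12} = \sqrt{1797}$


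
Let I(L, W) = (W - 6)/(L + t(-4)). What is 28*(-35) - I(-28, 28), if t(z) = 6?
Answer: -979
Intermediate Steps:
I(L, W) = (-6 + W)/(6 + L) (I(L, W) = (W - 6)/(L + 6) = (-6 + W)/(6 + L))
28*(-35) - I(-28, 28) = 28*(-35) - (-6 + 28)/(6 - 28) = -980 - 22/(-22) = -980 - (-1)*22/22 = -980 - 1*(-1) = -980 + 1 = -979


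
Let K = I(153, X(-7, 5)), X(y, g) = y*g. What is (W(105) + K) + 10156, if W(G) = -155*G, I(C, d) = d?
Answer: -6154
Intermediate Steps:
X(y, g) = g*y
K = -35 (K = 5*(-7) = -35)
(W(105) + K) + 10156 = (-155*105 - 35) + 10156 = (-16275 - 35) + 10156 = -16310 + 10156 = -6154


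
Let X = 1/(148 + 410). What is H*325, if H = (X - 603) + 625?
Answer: 3990025/558 ≈ 7150.6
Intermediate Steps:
X = 1/558 ≈ 0.0017921
H = 12277/558 (H = (1/558 - 603) + 625 = -336473/558 + 625 = 12277/558 ≈ 22.002)
H*325 = (12277/558)*325 = 3990025/558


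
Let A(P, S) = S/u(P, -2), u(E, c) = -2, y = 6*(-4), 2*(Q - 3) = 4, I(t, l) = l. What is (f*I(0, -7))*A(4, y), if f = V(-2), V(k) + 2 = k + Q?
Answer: -84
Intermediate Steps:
Q = 5 (Q = 3 + (1/2)*4 = 3 + 2 = 5)
y = -24
V(k) = 3 + k (V(k) = -2 + (k + 5) = -2 + (5 + k) = 3 + k)
A(P, S) = -S/2 (A(P, S) = S/(-2) = S*(-1/2) = -S/2)
f = 1 (f = 3 - 2 = 1)
(f*I(0, -7))*A(4, y) = (1*(-7))*(-1/2*(-24)) = -7*12 = -84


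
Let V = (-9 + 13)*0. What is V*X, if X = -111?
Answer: 0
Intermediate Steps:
V = 0 (V = 4*0 = 0)
V*X = 0*(-111) = 0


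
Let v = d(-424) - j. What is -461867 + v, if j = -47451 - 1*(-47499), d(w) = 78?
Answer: -461837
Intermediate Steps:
j = 48 (j = -47451 + 47499 = 48)
v = 30 (v = 78 - 1*48 = 78 - 48 = 30)
-461867 + v = -461867 + 30 = -461837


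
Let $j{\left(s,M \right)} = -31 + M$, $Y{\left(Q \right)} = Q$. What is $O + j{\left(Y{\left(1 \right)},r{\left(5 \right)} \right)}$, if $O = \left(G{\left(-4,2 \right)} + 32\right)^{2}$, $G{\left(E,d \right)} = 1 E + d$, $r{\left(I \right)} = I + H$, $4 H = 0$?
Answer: $874$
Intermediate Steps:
$H = 0$ ($H = \frac{1}{4} \cdot 0 = 0$)
$r{\left(I \right)} = I$ ($r{\left(I \right)} = I + 0 = I$)
$G{\left(E,d \right)} = E + d$
$O = 900$ ($O = \left(\left(-4 + 2\right) + 32\right)^{2} = \left(-2 + 32\right)^{2} = 30^{2} = 900$)
$O + j{\left(Y{\left(1 \right)},r{\left(5 \right)} \right)} = 900 + \left(-31 + 5\right) = 900 - 26 = 874$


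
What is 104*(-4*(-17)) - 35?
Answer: 7037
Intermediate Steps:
104*(-4*(-17)) - 35 = 104*68 - 35 = 7072 - 35 = 7037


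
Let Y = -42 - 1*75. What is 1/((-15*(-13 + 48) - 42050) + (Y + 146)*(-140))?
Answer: -1/46635 ≈ -2.1443e-5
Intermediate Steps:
Y = -117 (Y = -42 - 75 = -117)
1/((-15*(-13 + 48) - 42050) + (Y + 146)*(-140)) = 1/((-15*(-13 + 48) - 42050) + (-117 + 146)*(-140)) = 1/((-15*35 - 42050) + 29*(-140)) = 1/((-525 - 42050) - 4060) = 1/(-42575 - 4060) = 1/(-46635) = -1/46635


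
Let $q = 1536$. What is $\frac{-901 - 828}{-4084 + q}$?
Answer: $\frac{19}{28} \approx 0.67857$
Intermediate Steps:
$\frac{-901 - 828}{-4084 + q} = \frac{-901 - 828}{-4084 + 1536} = - \frac{1729}{-2548} = \left(-1729\right) \left(- \frac{1}{2548}\right) = \frac{19}{28}$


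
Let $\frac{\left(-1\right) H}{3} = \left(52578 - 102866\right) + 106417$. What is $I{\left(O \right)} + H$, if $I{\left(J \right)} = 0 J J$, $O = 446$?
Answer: $-168387$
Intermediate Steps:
$I{\left(J \right)} = 0$ ($I{\left(J \right)} = 0 J = 0$)
$H = -168387$ ($H = - 3 \left(\left(52578 - 102866\right) + 106417\right) = - 3 \left(-50288 + 106417\right) = \left(-3\right) 56129 = -168387$)
$I{\left(O \right)} + H = 0 - 168387 = -168387$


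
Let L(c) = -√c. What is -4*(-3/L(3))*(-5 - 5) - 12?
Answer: -12 + 40*√3 ≈ 57.282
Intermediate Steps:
-4*(-3/L(3))*(-5 - 5) - 12 = -4*(-3*(-√3/3))*(-5 - 5) - 12 = -4*(-(-1)*√3)*(-10) - 12 = -4*√3*(-10) - 12 = -(-40)*√3 - 12 = 40*√3 - 12 = -12 + 40*√3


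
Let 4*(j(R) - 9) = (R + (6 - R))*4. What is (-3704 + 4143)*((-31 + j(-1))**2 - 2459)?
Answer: -967117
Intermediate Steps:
j(R) = 15 (j(R) = 9 + ((R + (6 - R))*4)/4 = 9 + (6*4)/4 = 9 + (1/4)*24 = 9 + 6 = 15)
(-3704 + 4143)*((-31 + j(-1))**2 - 2459) = (-3704 + 4143)*((-31 + 15)**2 - 2459) = 439*((-16)**2 - 2459) = 439*(256 - 2459) = 439*(-2203) = -967117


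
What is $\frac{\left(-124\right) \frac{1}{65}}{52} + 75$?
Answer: $\frac{63344}{845} \approx 74.963$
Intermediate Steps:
$\frac{\left(-124\right) \frac{1}{65}}{52} + 75 = \frac{1}{52} \left(- \frac{124}{65}\right) + 75 = - \frac{31}{845} + 75 = \frac{63344}{845}$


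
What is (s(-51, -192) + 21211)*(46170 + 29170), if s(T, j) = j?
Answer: 1583571460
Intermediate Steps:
(s(-51, -192) + 21211)*(46170 + 29170) = (-192 + 21211)*(46170 + 29170) = 21019*75340 = 1583571460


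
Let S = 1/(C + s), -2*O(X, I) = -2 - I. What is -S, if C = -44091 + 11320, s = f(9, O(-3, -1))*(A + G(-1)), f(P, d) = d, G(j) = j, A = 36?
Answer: 2/65507 ≈ 3.0531e-5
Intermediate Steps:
O(X, I) = 1 + I/2 (O(X, I) = -(-2 - I)/2 = 1 + I/2)
s = 35/2 (s = (1 + (½)*(-1))*(36 - 1) = (1 - ½)*35 = (½)*35 = 35/2 ≈ 17.500)
C = -32771
S = -2/65507 (S = 1/(-32771 + 35/2) = 1/(-65507/2) = -2/65507 ≈ -3.0531e-5)
-S = -1*(-2/65507) = 2/65507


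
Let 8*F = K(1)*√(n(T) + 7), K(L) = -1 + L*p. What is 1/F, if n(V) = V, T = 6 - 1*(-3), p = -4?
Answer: -⅖ ≈ -0.40000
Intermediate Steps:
T = 9 (T = 6 + 3 = 9)
K(L) = -1 - 4*L (K(L) = -1 + L*(-4) = -1 - 4*L)
F = -5/2 (F = ((-1 - 4*1)*√(9 + 7))/8 = ((-1 - 4)*√16)/8 = (-5*4)/8 = (⅛)*(-20) = -5/2 ≈ -2.5000)
1/F = 1/(-5/2) = -⅖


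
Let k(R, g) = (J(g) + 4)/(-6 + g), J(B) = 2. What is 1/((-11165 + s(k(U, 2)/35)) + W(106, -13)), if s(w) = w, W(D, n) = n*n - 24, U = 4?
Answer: -70/771403 ≈ -9.0744e-5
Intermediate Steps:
W(D, n) = -24 + n**2 (W(D, n) = n**2 - 24 = -24 + n**2)
k(R, g) = 6/(-6 + g) (k(R, g) = (2 + 4)/(-6 + g) = 6/(-6 + g))
1/((-11165 + s(k(U, 2)/35)) + W(106, -13)) = 1/((-11165 + (6/(-6 + 2))/35) + (-24 + (-13)**2)) = 1/((-11165 + (6/(-4))*(1/35)) + (-24 + 169)) = 1/((-11165 + (6*(-1/4))*(1/35)) + 145) = 1/((-11165 - 3/2*1/35) + 145) = 1/((-11165 - 3/70) + 145) = 1/(-781553/70 + 145) = 1/(-771403/70) = -70/771403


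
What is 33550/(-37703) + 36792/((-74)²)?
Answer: 8131412/1395011 ≈ 5.8289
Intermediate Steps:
33550/(-37703) + 36792/((-74)²) = 33550*(-1/37703) + 36792/5476 = -33550/37703 + 36792*(1/5476) = -33550/37703 + 9198/1369 = 8131412/1395011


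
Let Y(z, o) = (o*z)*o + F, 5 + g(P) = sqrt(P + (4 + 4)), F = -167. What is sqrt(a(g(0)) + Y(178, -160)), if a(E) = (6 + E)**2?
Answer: sqrt(4556642 + 4*sqrt(2)) ≈ 2134.6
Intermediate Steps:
g(P) = -5 + sqrt(8 + P) (g(P) = -5 + sqrt(P + (4 + 4)) = -5 + sqrt(P + 8) = -5 + sqrt(8 + P))
Y(z, o) = -167 + z*o**2 (Y(z, o) = (o*z)*o - 167 = z*o**2 - 167 = -167 + z*o**2)
sqrt(a(g(0)) + Y(178, -160)) = sqrt((6 + (-5 + sqrt(8 + 0)))**2 + (-167 + 178*(-160)**2)) = sqrt((6 + (-5 + sqrt(8)))**2 + (-167 + 178*25600)) = sqrt((6 + (-5 + 2*sqrt(2)))**2 + (-167 + 4556800)) = sqrt((1 + 2*sqrt(2))**2 + 4556633) = sqrt(4556633 + (1 + 2*sqrt(2))**2)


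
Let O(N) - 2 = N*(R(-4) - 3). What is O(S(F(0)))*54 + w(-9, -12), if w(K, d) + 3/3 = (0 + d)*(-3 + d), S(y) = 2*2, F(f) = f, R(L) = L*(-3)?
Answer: 2231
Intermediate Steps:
R(L) = -3*L
S(y) = 4
O(N) = 2 + 9*N (O(N) = 2 + N*(-3*(-4) - 3) = 2 + N*(12 - 3) = 2 + N*9 = 2 + 9*N)
w(K, d) = -1 + d*(-3 + d) (w(K, d) = -1 + (0 + d)*(-3 + d) = -1 + d*(-3 + d))
O(S(F(0)))*54 + w(-9, -12) = (2 + 9*4)*54 + (-1 + (-12)² - 3*(-12)) = (2 + 36)*54 + (-1 + 144 + 36) = 38*54 + 179 = 2052 + 179 = 2231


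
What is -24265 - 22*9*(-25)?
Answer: -19315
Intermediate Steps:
-24265 - 22*9*(-25) = -24265 - 198*(-25) = -24265 + 4950 = -19315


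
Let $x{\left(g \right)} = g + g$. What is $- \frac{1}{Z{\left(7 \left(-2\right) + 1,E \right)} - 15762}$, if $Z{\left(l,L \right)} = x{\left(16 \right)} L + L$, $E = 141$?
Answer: $\frac{1}{11109} \approx 9.0017 \cdot 10^{-5}$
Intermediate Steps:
$x{\left(g \right)} = 2 g$
$Z{\left(l,L \right)} = 33 L$ ($Z{\left(l,L \right)} = 2 \cdot 16 L + L = 32 L + L = 33 L$)
$- \frac{1}{Z{\left(7 \left(-2\right) + 1,E \right)} - 15762} = - \frac{1}{33 \cdot 141 - 15762} = - \frac{1}{4653 - 15762} = - \frac{1}{-11109} = \left(-1\right) \left(- \frac{1}{11109}\right) = \frac{1}{11109}$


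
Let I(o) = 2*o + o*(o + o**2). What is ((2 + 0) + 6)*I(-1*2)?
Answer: -64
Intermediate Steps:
((2 + 0) + 6)*I(-1*2) = ((2 + 0) + 6)*((-1*2)*(2 - 1*2 + (-1*2)**2)) = (2 + 6)*(-2*(2 - 2 + (-2)**2)) = 8*(-2*(2 - 2 + 4)) = 8*(-2*4) = 8*(-8) = -64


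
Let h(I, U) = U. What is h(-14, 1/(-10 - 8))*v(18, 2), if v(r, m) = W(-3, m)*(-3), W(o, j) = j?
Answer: ⅓ ≈ 0.33333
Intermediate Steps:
v(r, m) = -3*m (v(r, m) = m*(-3) = -3*m)
h(-14, 1/(-10 - 8))*v(18, 2) = (-3*2)/(-10 - 8) = -6/(-18) = -1/18*(-6) = ⅓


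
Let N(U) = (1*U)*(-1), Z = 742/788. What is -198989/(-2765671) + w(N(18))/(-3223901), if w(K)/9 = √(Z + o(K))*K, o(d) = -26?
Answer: 198989/2765671 + 243*I*√432218/635108497 ≈ 0.07195 + 0.00025154*I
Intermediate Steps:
Z = 371/394 (Z = 742*(1/788) = 371/394 ≈ 0.94162)
N(U) = -U (N(U) = U*(-1) = -U)
w(K) = 27*I*K*√432218/394 (w(K) = 9*(√(371/394 - 26)*K) = 9*(√(-9873/394)*K) = 9*((3*I*√432218/394)*K) = 9*(3*I*K*√432218/394) = 27*I*K*√432218/394)
-198989/(-2765671) + w(N(18))/(-3223901) = -198989/(-2765671) + (27*I*(-1*18)*√432218/394)/(-3223901) = -198989*(-1/2765671) + ((27/394)*I*(-18)*√432218)*(-1/3223901) = 198989/2765671 - 243*I*√432218/197*(-1/3223901) = 198989/2765671 + 243*I*√432218/635108497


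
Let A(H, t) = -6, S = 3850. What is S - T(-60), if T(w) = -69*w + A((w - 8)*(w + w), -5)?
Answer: -284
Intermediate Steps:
T(w) = -6 - 69*w (T(w) = -69*w - 6 = -6 - 69*w)
S - T(-60) = 3850 - (-6 - 69*(-60)) = 3850 - (-6 + 4140) = 3850 - 1*4134 = 3850 - 4134 = -284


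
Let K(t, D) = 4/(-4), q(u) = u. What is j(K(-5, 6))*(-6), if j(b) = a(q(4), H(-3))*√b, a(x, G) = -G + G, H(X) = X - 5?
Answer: 0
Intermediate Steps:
H(X) = -5 + X
a(x, G) = 0
K(t, D) = -1 (K(t, D) = 4*(-¼) = -1)
j(b) = 0 (j(b) = 0*√b = 0)
j(K(-5, 6))*(-6) = 0*(-6) = 0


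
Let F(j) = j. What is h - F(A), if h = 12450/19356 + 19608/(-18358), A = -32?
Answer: 934985249/29611454 ≈ 31.575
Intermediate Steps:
h = -12581279/29611454 (h = 12450*(1/19356) + 19608*(-1/18358) = 2075/3226 - 9804/9179 = -12581279/29611454 ≈ -0.42488)
h - F(A) = -12581279/29611454 - 1*(-32) = -12581279/29611454 + 32 = 934985249/29611454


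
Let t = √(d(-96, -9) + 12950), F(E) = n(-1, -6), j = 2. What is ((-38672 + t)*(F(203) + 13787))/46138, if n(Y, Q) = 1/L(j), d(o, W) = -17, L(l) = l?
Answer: -266595100/23069 + 82725*√1437/92276 ≈ -11522.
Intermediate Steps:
n(Y, Q) = ½ (n(Y, Q) = 1/2 = ½)
F(E) = ½
t = 3*√1437 (t = √(-17 + 12950) = √12933 = 3*√1437 ≈ 113.72)
((-38672 + t)*(F(203) + 13787))/46138 = ((-38672 + 3*√1437)*(½ + 13787))/46138 = ((-38672 + 3*√1437)*(27575/2))*(1/46138) = (-533190200 + 82725*√1437/2)*(1/46138) = -266595100/23069 + 82725*√1437/92276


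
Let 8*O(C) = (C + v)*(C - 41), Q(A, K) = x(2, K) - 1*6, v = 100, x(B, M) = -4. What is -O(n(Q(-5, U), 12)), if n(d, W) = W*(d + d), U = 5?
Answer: -9835/2 ≈ -4917.5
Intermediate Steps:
Q(A, K) = -10 (Q(A, K) = -4 - 1*6 = -4 - 6 = -10)
n(d, W) = 2*W*d (n(d, W) = W*(2*d) = 2*W*d)
O(C) = (-41 + C)*(100 + C)/8 (O(C) = ((C + 100)*(C - 41))/8 = ((100 + C)*(-41 + C))/8 = ((-41 + C)*(100 + C))/8 = (-41 + C)*(100 + C)/8)
-O(n(Q(-5, U), 12)) = -(-1025/2 + (2*12*(-10))²/8 + 59*(2*12*(-10))/8) = -(-1025/2 + (⅛)*(-240)² + (59/8)*(-240)) = -(-1025/2 + (⅛)*57600 - 1770) = -(-1025/2 + 7200 - 1770) = -1*9835/2 = -9835/2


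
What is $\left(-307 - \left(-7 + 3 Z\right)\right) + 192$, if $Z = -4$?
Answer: $-96$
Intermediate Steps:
$\left(-307 - \left(-7 + 3 Z\right)\right) + 192 = \left(-307 + \left(\left(-3\right) \left(-4\right) + 7\right)\right) + 192 = \left(-307 + \left(12 + 7\right)\right) + 192 = \left(-307 + 19\right) + 192 = -288 + 192 = -96$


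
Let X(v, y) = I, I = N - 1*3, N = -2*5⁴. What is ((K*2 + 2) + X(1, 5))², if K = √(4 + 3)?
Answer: 1565029 - 5004*√7 ≈ 1.5518e+6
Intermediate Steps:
N = -1250 (N = -2*625 = -1250)
K = √7 ≈ 2.6458
I = -1253 (I = -1250 - 1*3 = -1250 - 3 = -1253)
X(v, y) = -1253
((K*2 + 2) + X(1, 5))² = ((√7*2 + 2) - 1253)² = ((2*√7 + 2) - 1253)² = ((2 + 2*√7) - 1253)² = (-1251 + 2*√7)²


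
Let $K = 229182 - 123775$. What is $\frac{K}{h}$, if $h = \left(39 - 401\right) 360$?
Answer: $- \frac{105407}{130320} \approx -0.80883$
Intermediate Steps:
$K = 105407$ ($K = 229182 - 123775 = 105407$)
$h = -130320$ ($h = \left(-362\right) 360 = -130320$)
$\frac{K}{h} = \frac{105407}{-130320} = 105407 \left(- \frac{1}{130320}\right) = - \frac{105407}{130320}$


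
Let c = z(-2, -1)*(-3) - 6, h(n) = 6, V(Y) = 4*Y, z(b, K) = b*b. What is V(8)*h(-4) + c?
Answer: 174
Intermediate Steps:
z(b, K) = b**2
c = -18 (c = (-2)**2*(-3) - 6 = 4*(-3) - 6 = -12 - 6 = -18)
V(8)*h(-4) + c = (4*8)*6 - 18 = 32*6 - 18 = 192 - 18 = 174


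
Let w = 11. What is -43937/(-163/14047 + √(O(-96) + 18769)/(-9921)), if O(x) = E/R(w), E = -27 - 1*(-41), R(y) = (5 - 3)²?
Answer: -6601174710432935358/726046187549 + 28670268482190731*√75090/726046187549 ≈ 1.7288e+6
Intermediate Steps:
R(y) = 4 (R(y) = 2² = 4)
E = 14 (E = -27 + 41 = 14)
O(x) = 7/2 (O(x) = 14/4 = 14*(¼) = 7/2)
-43937/(-163/14047 + √(O(-96) + 18769)/(-9921)) = -43937/(-163/14047 + √(7/2 + 18769)/(-9921)) = -43937/(-163*1/14047 + √(37545/2)*(-1/9921)) = -43937/(-163/14047 + (√75090/2)*(-1/9921)) = -43937/(-163/14047 - √75090/19842)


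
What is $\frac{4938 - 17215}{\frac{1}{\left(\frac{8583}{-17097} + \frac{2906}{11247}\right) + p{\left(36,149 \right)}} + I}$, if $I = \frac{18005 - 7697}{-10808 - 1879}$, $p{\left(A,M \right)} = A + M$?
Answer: $\frac{614843654745507056}{40418955842815} \approx 15212.0$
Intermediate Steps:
$I = - \frac{3436}{4229}$ ($I = \frac{10308}{-12687} = 10308 \left(- \frac{1}{12687}\right) = - \frac{3436}{4229} \approx -0.81248$)
$\frac{4938 - 17215}{\frac{1}{\left(\frac{8583}{-17097} + \frac{2906}{11247}\right) + p{\left(36,149 \right)}} + I} = \frac{4938 - 17215}{\frac{1}{\left(\frac{8583}{-17097} + \frac{2906}{11247}\right) + \left(36 + 149\right)} - \frac{3436}{4229}} = - \frac{12277}{\frac{1}{\left(8583 \left(- \frac{1}{17097}\right) + 2906 \cdot \frac{1}{11247}\right) + 185} - \frac{3436}{4229}} = - \frac{12277}{\frac{1}{\left(- \frac{2861}{5699} + \frac{2906}{11247}\right) + 185} - \frac{3436}{4229}} = - \frac{12277}{\frac{1}{- \frac{15616373}{64096653} + 185} - \frac{3436}{4229}} = - \frac{12277}{\frac{1}{\frac{11842264432}{64096653}} - \frac{3436}{4229}} = - \frac{12277}{\frac{64096653}{11842264432} - \frac{3436}{4229}} = - \frac{12277}{- \frac{40418955842815}{50080936282928}} = \left(-12277\right) \left(- \frac{50080936282928}{40418955842815}\right) = \frac{614843654745507056}{40418955842815}$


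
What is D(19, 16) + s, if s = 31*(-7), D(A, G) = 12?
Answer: -205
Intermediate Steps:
s = -217
D(19, 16) + s = 12 - 217 = -205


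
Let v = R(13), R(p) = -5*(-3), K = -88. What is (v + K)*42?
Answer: -3066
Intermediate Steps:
R(p) = 15
v = 15
(v + K)*42 = (15 - 88)*42 = -73*42 = -3066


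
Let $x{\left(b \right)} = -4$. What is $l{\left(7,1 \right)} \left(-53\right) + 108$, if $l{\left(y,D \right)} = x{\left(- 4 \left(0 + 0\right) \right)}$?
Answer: $320$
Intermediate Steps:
$l{\left(y,D \right)} = -4$
$l{\left(7,1 \right)} \left(-53\right) + 108 = \left(-4\right) \left(-53\right) + 108 = 212 + 108 = 320$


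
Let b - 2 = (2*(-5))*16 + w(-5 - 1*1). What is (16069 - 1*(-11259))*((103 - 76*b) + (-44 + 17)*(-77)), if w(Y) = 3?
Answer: 381553536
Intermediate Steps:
b = -155 (b = 2 + ((2*(-5))*16 + 3) = 2 + (-10*16 + 3) = 2 + (-160 + 3) = 2 - 157 = -155)
(16069 - 1*(-11259))*((103 - 76*b) + (-44 + 17)*(-77)) = (16069 - 1*(-11259))*((103 - 76*(-155)) + (-44 + 17)*(-77)) = (16069 + 11259)*((103 + 11780) - 27*(-77)) = 27328*(11883 + 2079) = 27328*13962 = 381553536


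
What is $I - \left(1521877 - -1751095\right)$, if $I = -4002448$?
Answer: $-7275420$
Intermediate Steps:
$I - \left(1521877 - -1751095\right) = -4002448 - \left(1521877 - -1751095\right) = -4002448 - \left(1521877 + 1751095\right) = -4002448 - 3272972 = -7275420$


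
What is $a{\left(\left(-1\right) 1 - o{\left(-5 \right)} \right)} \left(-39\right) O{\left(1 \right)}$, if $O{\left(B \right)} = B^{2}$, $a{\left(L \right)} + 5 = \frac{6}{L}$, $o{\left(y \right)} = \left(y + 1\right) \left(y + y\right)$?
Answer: $\frac{8229}{41} \approx 200.71$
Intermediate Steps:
$o{\left(y \right)} = 2 y \left(1 + y\right)$ ($o{\left(y \right)} = \left(1 + y\right) 2 y = 2 y \left(1 + y\right)$)
$a{\left(L \right)} = -5 + \frac{6}{L}$
$a{\left(\left(-1\right) 1 - o{\left(-5 \right)} \right)} \left(-39\right) O{\left(1 \right)} = \left(-5 + \frac{6}{\left(-1\right) 1 - 2 \left(-5\right) \left(1 - 5\right)}\right) \left(-39\right) 1^{2} = \left(-5 + \frac{6}{-1 - 2 \left(-5\right) \left(-4\right)}\right) \left(-39\right) 1 = \left(-5 + \frac{6}{-1 - 40}\right) \left(-39\right) 1 = \left(-5 + \frac{6}{-41}\right) \left(-39\right) 1 = \left(-5 + 6 \left(- \frac{1}{41}\right)\right) \left(-39\right) 1 = \left(-5 - \frac{6}{41}\right) \left(-39\right) 1 = \left(- \frac{211}{41}\right) \left(-39\right) 1 = \frac{8229}{41} \cdot 1 = \frac{8229}{41}$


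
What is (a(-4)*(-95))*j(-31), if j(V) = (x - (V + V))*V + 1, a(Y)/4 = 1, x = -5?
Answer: 671080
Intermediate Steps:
a(Y) = 4 (a(Y) = 4*1 = 4)
j(V) = 1 + V*(-5 - 2*V) (j(V) = (-5 - (V + V))*V + 1 = (-5 - 2*V)*V + 1 = V*(-5 - 2*V) + 1 = 1 + V*(-5 - 2*V))
(a(-4)*(-95))*j(-31) = (4*(-95))*(1 - 5*(-31) - 2*(-31)**2) = -380*(1 + 155 - 2*961) = -380*(1 + 155 - 1922) = -380*(-1766) = 671080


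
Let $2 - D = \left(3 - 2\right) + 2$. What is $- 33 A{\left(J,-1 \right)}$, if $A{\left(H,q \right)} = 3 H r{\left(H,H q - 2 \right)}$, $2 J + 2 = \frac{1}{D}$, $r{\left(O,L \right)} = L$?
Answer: $- \frac{297}{4} \approx -74.25$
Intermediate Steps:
$D = -1$ ($D = 2 - \left(\left(3 - 2\right) + 2\right) = 2 - \left(1 + 2\right) = 2 - 3 = -1$)
$J = - \frac{3}{2}$ ($J = -1 + \frac{1}{2 \left(-1\right)} = -1 + \frac{1}{2} \left(-1\right) = -1 - \frac{1}{2} = - \frac{3}{2} \approx -1.5$)
$A{\left(H,q \right)} = 3 H \left(-2 + H q\right)$ ($A{\left(H,q \right)} = 3 H \left(H q - 2\right) = 3 H \left(-2 + H q\right)$)
$- 33 A{\left(J,-1 \right)} = - 33 \cdot 3 \left(- \frac{3}{2}\right) \left(-2 - - \frac{3}{2}\right) = - 33 \cdot 3 \left(- \frac{3}{2}\right) \left(-2 + \frac{3}{2}\right) = - 33 \cdot 3 \left(- \frac{3}{2}\right) \left(- \frac{1}{2}\right) = \left(-33\right) \frac{9}{4} = - \frac{297}{4}$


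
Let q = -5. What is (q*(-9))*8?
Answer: 360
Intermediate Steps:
(q*(-9))*8 = -5*(-9)*8 = 45*8 = 360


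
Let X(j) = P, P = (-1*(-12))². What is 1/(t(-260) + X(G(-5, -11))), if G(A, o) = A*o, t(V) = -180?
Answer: -1/36 ≈ -0.027778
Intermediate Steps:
P = 144 (P = 12² = 144)
X(j) = 144
1/(t(-260) + X(G(-5, -11))) = 1/(-180 + 144) = 1/(-36) = -1/36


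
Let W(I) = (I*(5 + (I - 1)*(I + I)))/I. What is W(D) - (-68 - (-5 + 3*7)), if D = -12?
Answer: 401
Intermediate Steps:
W(I) = 5 + 2*I*(-1 + I) (W(I) = (I*(5 + (-1 + I)*(2*I)))/I = (I*(5 + 2*I*(-1 + I)))/I = 5 + 2*I*(-1 + I))
W(D) - (-68 - (-5 + 3*7)) = (5 - 2*(-12) + 2*(-12)²) - (-68 - (-5 + 3*7)) = (5 + 24 + 2*144) - (-68 - (-5 + 21)) = (5 + 24 + 288) - (-68 - 1*16) = 317 - (-68 - 16) = 317 - 1*(-84) = 317 + 84 = 401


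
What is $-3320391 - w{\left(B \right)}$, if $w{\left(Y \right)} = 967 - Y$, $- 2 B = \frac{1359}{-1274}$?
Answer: $- \frac{8462818825}{2548} \approx -3.3214 \cdot 10^{6}$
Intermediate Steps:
$B = \frac{1359}{2548}$ ($B = - \frac{1359 \frac{1}{-1274}}{2} = - \frac{1359 \left(- \frac{1}{1274}\right)}{2} = \left(- \frac{1}{2}\right) \left(- \frac{1359}{1274}\right) = \frac{1359}{2548} \approx 0.53336$)
$-3320391 - w{\left(B \right)} = -3320391 - \left(967 - \frac{1359}{2548}\right) = -3320391 - \frac{2462557}{2548} = - \frac{8462818825}{2548}$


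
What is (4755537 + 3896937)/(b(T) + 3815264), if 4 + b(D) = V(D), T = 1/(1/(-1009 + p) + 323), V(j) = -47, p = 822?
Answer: 8652474/3815213 ≈ 2.2679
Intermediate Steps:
T = 187/60400 (T = 1/(1/(-1009 + 822) + 323) = 1/(1/(-187) + 323) = 1/(-1/187 + 323) = 1/(60400/187) = 187/60400 ≈ 0.0030960)
b(D) = -51 (b(D) = -4 - 47 = -51)
(4755537 + 3896937)/(b(T) + 3815264) = (4755537 + 3896937)/(-51 + 3815264) = 8652474/3815213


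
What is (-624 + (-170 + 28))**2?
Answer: 586756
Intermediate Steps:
(-624 + (-170 + 28))**2 = (-624 - 142)**2 = (-766)**2 = 586756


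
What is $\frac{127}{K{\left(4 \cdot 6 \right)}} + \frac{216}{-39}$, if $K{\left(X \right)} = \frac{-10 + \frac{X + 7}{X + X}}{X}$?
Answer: $- \frac{1934280}{5837} \approx -331.38$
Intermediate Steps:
$K{\left(X \right)} = \frac{-10 + \frac{7 + X}{2 X}}{X}$
$\frac{127}{K{\left(4 \cdot 6 \right)}} + \frac{216}{-39} = \frac{127}{\frac{1}{2} \cdot \frac{1}{576} \left(7 - 19 \cdot 4 \cdot 6\right)} + \frac{216}{-39} = \frac{127}{\frac{1}{2} \cdot \frac{1}{576} \left(7 - 456\right)} + 216 \left(- \frac{1}{39}\right) = \frac{127}{\frac{1}{2} \cdot \frac{1}{576} \left(7 - 456\right)} - \frac{72}{13} = \frac{127}{\frac{1}{2} \cdot \frac{1}{576} \left(-449\right)} - \frac{72}{13} = \frac{127}{- \frac{449}{1152}} - \frac{72}{13} = 127 \left(- \frac{1152}{449}\right) - \frac{72}{13} = - \frac{146304}{449} - \frac{72}{13} = - \frac{1934280}{5837}$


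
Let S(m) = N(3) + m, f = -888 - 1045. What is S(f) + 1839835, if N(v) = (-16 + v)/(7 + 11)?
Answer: 33082223/18 ≈ 1.8379e+6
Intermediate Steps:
f = -1933
N(v) = -8/9 + v/18 (N(v) = (-16 + v)/18 = (-16 + v)*(1/18) = -8/9 + v/18)
S(m) = -13/18 + m (S(m) = (-8/9 + (1/18)*3) + m = (-8/9 + ⅙) + m = -13/18 + m)
S(f) + 1839835 = (-13/18 - 1933) + 1839835 = -34807/18 + 1839835 = 33082223/18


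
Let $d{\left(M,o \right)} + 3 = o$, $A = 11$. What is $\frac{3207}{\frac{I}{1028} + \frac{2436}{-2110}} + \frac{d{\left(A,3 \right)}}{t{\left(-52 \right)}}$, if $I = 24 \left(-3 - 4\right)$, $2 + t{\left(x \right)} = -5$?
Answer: $- \frac{289843315}{119112} \approx -2433.4$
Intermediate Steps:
$d{\left(M,o \right)} = -3 + o$
$t{\left(x \right)} = -7$ ($t{\left(x \right)} = -2 - 5 = -7$)
$I = -168$ ($I = 24 \left(-7\right) = -168$)
$\frac{3207}{\frac{I}{1028} + \frac{2436}{-2110}} + \frac{d{\left(A,3 \right)}}{t{\left(-52 \right)}} = \frac{3207}{- \frac{168}{1028} + \frac{2436}{-2110}} + \frac{-3 + 3}{-7} = \frac{3207}{\left(-168\right) \frac{1}{1028} + 2436 \left(- \frac{1}{2110}\right)} + 0 \left(- \frac{1}{7}\right) = \frac{3207}{- \frac{42}{257} - \frac{1218}{1055}} + 0 = \frac{3207}{- \frac{357336}{271135}} + 0 = 3207 \left(- \frac{271135}{357336}\right) + 0 = - \frac{289843315}{119112} + 0 = - \frac{289843315}{119112}$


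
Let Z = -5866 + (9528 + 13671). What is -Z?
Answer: -17333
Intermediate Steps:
Z = 17333 (Z = -5866 + 23199 = 17333)
-Z = -1*17333 = -17333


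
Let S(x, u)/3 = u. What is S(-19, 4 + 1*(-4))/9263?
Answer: 0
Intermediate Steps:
S(x, u) = 3*u
S(-19, 4 + 1*(-4))/9263 = (3*(4 + 1*(-4)))/9263 = (3*(4 - 4))*(1/9263) = (3*0)*(1/9263) = 0*(1/9263) = 0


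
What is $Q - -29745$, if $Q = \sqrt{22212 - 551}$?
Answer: $29745 + \sqrt{21661} \approx 29892.0$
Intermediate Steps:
$Q = \sqrt{21661}$ ($Q = \sqrt{22212 - 551} = \sqrt{21661} \approx 147.18$)
$Q - -29745 = \sqrt{21661} - -29745 = \sqrt{21661} + 29745 = 29745 + \sqrt{21661}$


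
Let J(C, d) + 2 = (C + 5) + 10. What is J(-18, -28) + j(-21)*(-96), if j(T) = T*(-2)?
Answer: -4037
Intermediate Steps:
J(C, d) = 13 + C (J(C, d) = -2 + ((C + 5) + 10) = -2 + ((5 + C) + 10) = -2 + (15 + C) = 13 + C)
j(T) = -2*T
J(-18, -28) + j(-21)*(-96) = (13 - 18) - 2*(-21)*(-96) = -5 + 42*(-96) = -5 - 4032 = -4037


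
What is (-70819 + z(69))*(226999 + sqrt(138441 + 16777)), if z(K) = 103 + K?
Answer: -16036798353 - 70647*sqrt(155218) ≈ -1.6065e+10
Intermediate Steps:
(-70819 + z(69))*(226999 + sqrt(138441 + 16777)) = (-70819 + (103 + 69))*(226999 + sqrt(138441 + 16777)) = (-70819 + 172)*(226999 + sqrt(155218)) = -70647*(226999 + sqrt(155218)) = -16036798353 - 70647*sqrt(155218)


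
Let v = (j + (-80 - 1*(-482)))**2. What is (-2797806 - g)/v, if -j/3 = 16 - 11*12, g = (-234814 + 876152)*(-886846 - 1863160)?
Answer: 881840275111/281250 ≈ 3.1354e+6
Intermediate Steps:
g = -1763683348028 (g = 641338*(-2750006) = -1763683348028)
j = 348 (j = -3*(16 - 11*12) = -3*(16 - 132) = -3*(-116) = 348)
v = 562500 (v = (348 + (-80 - 1*(-482)))**2 = (348 + (-80 + 482))**2 = (348 + 402)**2 = 750**2 = 562500)
(-2797806 - g)/v = (-2797806 - 1*(-1763683348028))/562500 = (-2797806 + 1763683348028)*(1/562500) = 1763680550222*(1/562500) = 881840275111/281250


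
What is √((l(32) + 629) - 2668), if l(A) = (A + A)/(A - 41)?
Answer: I*√18415/3 ≈ 45.234*I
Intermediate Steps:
l(A) = 2*A/(-41 + A) (l(A) = (2*A)/(-41 + A) = 2*A/(-41 + A))
√((l(32) + 629) - 2668) = √((2*32/(-41 + 32) + 629) - 2668) = √((2*32/(-9) + 629) - 2668) = √((2*32*(-⅑) + 629) - 2668) = √((-64/9 + 629) - 2668) = √(5597/9 - 2668) = √(-18415/9) = I*√18415/3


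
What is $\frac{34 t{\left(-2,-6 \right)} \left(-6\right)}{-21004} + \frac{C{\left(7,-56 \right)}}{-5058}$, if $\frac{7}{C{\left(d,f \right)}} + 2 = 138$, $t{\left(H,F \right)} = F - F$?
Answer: $- \frac{7}{687888} \approx -1.0176 \cdot 10^{-5}$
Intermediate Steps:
$t{\left(H,F \right)} = 0$
$C{\left(d,f \right)} = \frac{7}{136}$ ($C{\left(d,f \right)} = \frac{7}{-2 + 138} = \frac{7}{136}$)
$\frac{34 t{\left(-2,-6 \right)} \left(-6\right)}{-21004} + \frac{C{\left(7,-56 \right)}}{-5058} = \frac{34 \cdot 0 \left(-6\right)}{-21004} + \frac{7}{136 \left(-5058\right)} = 0 \left(-6\right) \left(- \frac{1}{21004}\right) + \frac{7}{136} \left(- \frac{1}{5058}\right) = 0 \left(- \frac{1}{21004}\right) - \frac{7}{687888} = 0 - \frac{7}{687888} = - \frac{7}{687888}$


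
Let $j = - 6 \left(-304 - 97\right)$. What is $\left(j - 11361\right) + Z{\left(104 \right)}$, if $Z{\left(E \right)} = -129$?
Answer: $-9084$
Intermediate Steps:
$j = 2406$ ($j = - 6 \left(-304 - 97\right) = \left(-6\right) \left(-401\right) = 2406$)
$\left(j - 11361\right) + Z{\left(104 \right)} = \left(2406 - 11361\right) - 129 = -8955 - 129 = -9084$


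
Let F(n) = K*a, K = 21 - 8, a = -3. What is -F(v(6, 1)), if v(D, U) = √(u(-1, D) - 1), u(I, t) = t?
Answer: 39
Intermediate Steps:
K = 13
v(D, U) = √(-1 + D) (v(D, U) = √(D - 1) = √(-1 + D))
F(n) = -39 (F(n) = 13*(-3) = -39)
-F(v(6, 1)) = -1*(-39) = 39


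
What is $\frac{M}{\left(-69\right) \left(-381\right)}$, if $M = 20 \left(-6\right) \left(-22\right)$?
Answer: $\frac{880}{8763} \approx 0.10042$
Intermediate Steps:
$M = 2640$ ($M = \left(-120\right) \left(-22\right) = 2640$)
$\frac{M}{\left(-69\right) \left(-381\right)} = \frac{2640}{\left(-69\right) \left(-381\right)} = \frac{2640}{26289} = 2640 \cdot \frac{1}{26289} = \frac{880}{8763}$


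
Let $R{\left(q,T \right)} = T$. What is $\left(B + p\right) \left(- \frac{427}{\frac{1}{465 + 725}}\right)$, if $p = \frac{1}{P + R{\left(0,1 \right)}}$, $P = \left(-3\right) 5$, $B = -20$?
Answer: $10198895$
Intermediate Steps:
$P = -15$
$p = - \frac{1}{14}$ ($p = \frac{1}{-15 + 1} = \frac{1}{-14} = - \frac{1}{14} \approx -0.071429$)
$\left(B + p\right) \left(- \frac{427}{\frac{1}{465 + 725}}\right) = \left(-20 - \frac{1}{14}\right) \left(- \frac{427}{\frac{1}{465 + 725}}\right) = - \frac{281 \left(- \frac{427}{\frac{1}{1190}}\right)}{14} = - \frac{281 \left(- 427 \frac{1}{\frac{1}{1190}}\right)}{14} = - \frac{281 \left(\left(-427\right) 1190\right)}{14} = \left(- \frac{281}{14}\right) \left(-508130\right) = 10198895$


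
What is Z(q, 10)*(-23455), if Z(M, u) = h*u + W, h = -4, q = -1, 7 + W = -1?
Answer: 1125840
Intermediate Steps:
W = -8 (W = -7 - 1 = -8)
Z(M, u) = -8 - 4*u (Z(M, u) = -4*u - 8 = -8 - 4*u)
Z(q, 10)*(-23455) = (-8 - 4*10)*(-23455) = (-8 - 40)*(-23455) = -48*(-23455) = 1125840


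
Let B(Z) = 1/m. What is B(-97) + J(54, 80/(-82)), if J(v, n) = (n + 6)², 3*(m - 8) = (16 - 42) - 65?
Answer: 2838169/112627 ≈ 25.200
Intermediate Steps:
m = -67/3 (m = 8 + ((16 - 42) - 65)/3 = 8 + (-26 - 65)/3 = 8 + (⅓)*(-91) = 8 - 91/3 = -67/3 ≈ -22.333)
B(Z) = -3/67 (B(Z) = 1/(-67/3) = -3/67)
J(v, n) = (6 + n)²
B(-97) + J(54, 80/(-82)) = -3/67 + (6 + 80/(-82))² = -3/67 + (6 + 80*(-1/82))² = -3/67 + (6 - 40/41)² = -3/67 + (206/41)² = -3/67 + 42436/1681 = 2838169/112627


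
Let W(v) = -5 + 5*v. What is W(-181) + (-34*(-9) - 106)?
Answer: -710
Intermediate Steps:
W(-181) + (-34*(-9) - 106) = (-5 + 5*(-181)) + (-34*(-9) - 106) = (-5 - 905) + (306 - 106) = -910 + 200 = -710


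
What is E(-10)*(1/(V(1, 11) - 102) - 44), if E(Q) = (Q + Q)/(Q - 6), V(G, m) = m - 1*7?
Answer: -21565/392 ≈ -55.013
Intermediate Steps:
V(G, m) = -7 + m (V(G, m) = m - 7 = -7 + m)
E(Q) = 2*Q/(-6 + Q) (E(Q) = (2*Q)/(-6 + Q) = 2*Q/(-6 + Q))
E(-10)*(1/(V(1, 11) - 102) - 44) = (2*(-10)/(-6 - 10))*(1/((-7 + 11) - 102) - 44) = (2*(-10)/(-16))*(1/(4 - 102) - 44) = (2*(-10)*(-1/16))*(1/(-98) - 44) = 5*(-1/98 - 44)/4 = (5/4)*(-4313/98) = -21565/392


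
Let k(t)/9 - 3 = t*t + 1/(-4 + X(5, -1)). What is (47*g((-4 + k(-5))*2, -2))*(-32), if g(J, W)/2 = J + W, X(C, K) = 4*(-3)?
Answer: -1482568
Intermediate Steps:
X(C, K) = -12
k(t) = 423/16 + 9*t² (k(t) = 27 + 9*(t*t + 1/(-4 - 12)) = 27 + 9*(t² + 1/(-16)) = 27 + 9*(t² - 1/16) = 27 + 9*(-1/16 + t²) = 27 + (-9/16 + 9*t²) = 423/16 + 9*t²)
g(J, W) = 2*J + 2*W (g(J, W) = 2*(J + W) = 2*J + 2*W)
(47*g((-4 + k(-5))*2, -2))*(-32) = (47*(2*((-4 + (423/16 + 9*(-5)²))*2) + 2*(-2)))*(-32) = (47*(2*((-4 + (423/16 + 9*25))*2) - 4))*(-32) = (47*(2*((-4 + (423/16 + 225))*2) - 4))*(-32) = (47*(2*((-4 + 4023/16)*2) - 4))*(-32) = (47*(2*((3959/16)*2) - 4))*(-32) = (47*(2*(3959/8) - 4))*(-32) = (47*(3959/4 - 4))*(-32) = (47*(3943/4))*(-32) = (185321/4)*(-32) = -1482568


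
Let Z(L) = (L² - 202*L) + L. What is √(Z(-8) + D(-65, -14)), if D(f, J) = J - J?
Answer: 2*√418 ≈ 40.890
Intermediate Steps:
Z(L) = L² - 201*L
D(f, J) = 0
√(Z(-8) + D(-65, -14)) = √(-8*(-201 - 8) + 0) = √(-8*(-209) + 0) = √(1672 + 0) = √1672 = 2*√418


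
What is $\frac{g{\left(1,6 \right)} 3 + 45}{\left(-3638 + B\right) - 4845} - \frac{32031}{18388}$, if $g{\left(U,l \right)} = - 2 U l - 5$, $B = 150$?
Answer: $- \frac{266803995}{153227204} \approx -1.7412$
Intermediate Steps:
$g{\left(U,l \right)} = -5 - 2 U l$ ($g{\left(U,l \right)} = - 2 U l - 5 = -5 - 2 U l$)
$\frac{g{\left(1,6 \right)} 3 + 45}{\left(-3638 + B\right) - 4845} - \frac{32031}{18388} = \frac{\left(-5 - 2 \cdot 6\right) 3 + 45}{\left(-3638 + 150\right) - 4845} - \frac{32031}{18388} = \frac{\left(-5 - 12\right) 3 + 45}{-3488 - 4845} - \frac{32031}{18388} = \frac{\left(-17\right) 3 + 45}{-8333} - \frac{32031}{18388} = \left(-51 + 45\right) \left(- \frac{1}{8333}\right) - \frac{32031}{18388} = \left(-6\right) \left(- \frac{1}{8333}\right) - \frac{32031}{18388} = \frac{6}{8333} - \frac{32031}{18388} = - \frac{266803995}{153227204}$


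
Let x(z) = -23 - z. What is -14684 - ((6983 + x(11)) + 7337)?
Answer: -28970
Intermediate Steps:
-14684 - ((6983 + x(11)) + 7337) = -14684 - ((6983 + (-23 - 1*11)) + 7337) = -14684 - ((6983 + (-23 - 11)) + 7337) = -14684 - ((6983 - 34) + 7337) = -14684 - (6949 + 7337) = -14684 - 1*14286 = -14684 - 14286 = -28970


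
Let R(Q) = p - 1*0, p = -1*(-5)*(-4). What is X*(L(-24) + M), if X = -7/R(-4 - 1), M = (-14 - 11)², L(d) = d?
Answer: 4207/20 ≈ 210.35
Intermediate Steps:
p = -20 (p = 5*(-4) = -20)
M = 625 (M = (-25)² = 625)
R(Q) = -20 (R(Q) = -20 - 1*0 = -20 + 0 = -20)
X = 7/20 (X = -7/(-20) = -7*(-1/20) = 7/20 ≈ 0.35000)
X*(L(-24) + M) = 7*(-24 + 625)/20 = (7/20)*601 = 4207/20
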